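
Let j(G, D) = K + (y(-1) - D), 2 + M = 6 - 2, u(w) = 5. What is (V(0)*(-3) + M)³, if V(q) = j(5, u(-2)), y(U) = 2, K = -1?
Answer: 2744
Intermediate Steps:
M = 2 (M = -2 + (6 - 2) = -2 + 4 = 2)
j(G, D) = 1 - D (j(G, D) = -1 + (2 - D) = 1 - D)
V(q) = -4 (V(q) = 1 - 1*5 = 1 - 5 = -4)
(V(0)*(-3) + M)³ = (-4*(-3) + 2)³ = (12 + 2)³ = 14³ = 2744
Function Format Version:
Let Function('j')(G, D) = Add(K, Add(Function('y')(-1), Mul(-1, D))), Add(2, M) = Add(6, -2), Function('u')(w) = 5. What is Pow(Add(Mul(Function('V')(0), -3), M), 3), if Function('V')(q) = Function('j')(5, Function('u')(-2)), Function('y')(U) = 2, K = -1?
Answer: 2744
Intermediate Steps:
M = 2 (M = Add(-2, Add(6, -2)) = Add(-2, 4) = 2)
Function('j')(G, D) = Add(1, Mul(-1, D)) (Function('j')(G, D) = Add(-1, Add(2, Mul(-1, D))) = Add(1, Mul(-1, D)))
Function('V')(q) = -4 (Function('V')(q) = Add(1, Mul(-1, 5)) = Add(1, -5) = -4)
Pow(Add(Mul(Function('V')(0), -3), M), 3) = Pow(Add(Mul(-4, -3), 2), 3) = Pow(Add(12, 2), 3) = Pow(14, 3) = 2744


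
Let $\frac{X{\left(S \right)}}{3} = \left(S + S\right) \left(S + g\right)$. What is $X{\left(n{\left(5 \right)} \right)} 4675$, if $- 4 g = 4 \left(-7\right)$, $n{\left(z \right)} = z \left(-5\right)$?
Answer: $12622500$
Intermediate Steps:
$n{\left(z \right)} = - 5 z$
$g = 7$ ($g = - \frac{4 \left(-7\right)}{4} = \left(- \frac{1}{4}\right) \left(-28\right) = 7$)
$X{\left(S \right)} = 6 S \left(7 + S\right)$ ($X{\left(S \right)} = 3 \left(S + S\right) \left(S + 7\right) = 3 \cdot 2 S \left(7 + S\right) = 6 S \left(7 + S\right)$)
$X{\left(n{\left(5 \right)} \right)} 4675 = 6 \left(\left(-5\right) 5\right) \left(7 - 25\right) 4675 = 6 \left(-25\right) \left(7 - 25\right) 4675 = 6 \left(-25\right) \left(-18\right) 4675 = 2700 \cdot 4675 = 12622500$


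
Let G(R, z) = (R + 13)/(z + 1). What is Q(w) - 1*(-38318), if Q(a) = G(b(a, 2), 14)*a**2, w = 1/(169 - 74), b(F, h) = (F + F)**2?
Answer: 46815375848579/1221759375 ≈ 38318.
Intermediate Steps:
b(F, h) = 4*F**2 (b(F, h) = (2*F)**2 = 4*F**2)
G(R, z) = (13 + R)/(1 + z)
w = 1/95 ≈ 0.010526
Q(a) = a**2*(13/15 + 4*a**2/15) (Q(a) = ((13 + 4*a**2)/(1 + 14))*a**2 = ((13 + 4*a**2)/15)*a**2 = (13/15 + 4*a**2/15)*a**2 = a**2*(13/15 + 4*a**2/15))
Q(w) - 1*(-38318) = (1/95)**2*(13 + 4*(1/95)**2)/15 - 1*(-38318) = (1/15)*(1/9025)*(13 + 4*(1/9025)) + 38318 = (1/15)*(1/9025)*(13 + 4/9025) + 38318 = (1/15)*(1/9025)*(117329/9025) + 38318 = 117329/1221759375 + 38318 = 46815375848579/1221759375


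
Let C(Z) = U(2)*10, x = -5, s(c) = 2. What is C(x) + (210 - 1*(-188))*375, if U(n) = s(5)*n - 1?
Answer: 149280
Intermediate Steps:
U(n) = -1 + 2*n (U(n) = 2*n - 1 = -1 + 2*n)
C(Z) = 30 (C(Z) = (-1 + 2*2)*10 = (-1 + 4)*10 = 3*10 = 30)
C(x) + (210 - 1*(-188))*375 = 30 + (210 - 1*(-188))*375 = 30 + (210 + 188)*375 = 30 + 398*375 = 30 + 149250 = 149280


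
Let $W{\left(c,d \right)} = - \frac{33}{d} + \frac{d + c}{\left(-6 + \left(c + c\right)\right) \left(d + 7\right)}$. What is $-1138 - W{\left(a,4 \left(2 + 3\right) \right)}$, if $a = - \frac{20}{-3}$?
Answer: $- \frac{6750719}{5940} \approx -1136.5$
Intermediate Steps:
$a = \frac{20}{3}$ ($a = \left(-20\right) \left(- \frac{1}{3}\right) = \frac{20}{3} \approx 6.6667$)
$W{\left(c,d \right)} = - \frac{33}{d} + \frac{c + d}{\left(-6 + 2 c\right) \left(7 + d\right)}$
$-1138 - W{\left(a,4 \left(2 + 3\right) \right)} = -1138 - \frac{1386 + \left(4 \left(2 + 3\right)\right)^{2} - 3080 + 198 \cdot 4 \left(2 + 3\right) - \frac{1300 \cdot 4 \left(2 + 3\right)}{3}}{2 \cdot 4 \left(2 + 3\right) \left(-21 - 3 \cdot 4 \left(2 + 3\right) + 7 \cdot \frac{20}{3} + \frac{20 \cdot 4 \left(2 + 3\right)}{3}\right)} = -1138 - \frac{1386 + \left(4 \cdot 5\right)^{2} - 3080 + 198 \cdot 4 \cdot 5 - \frac{1300 \cdot 4 \cdot 5}{3}}{2 \cdot 4 \cdot 5 \left(-21 - 3 \cdot 4 \cdot 5 + \frac{140}{3} + \frac{20 \cdot 4 \cdot 5}{3}\right)} = -1138 - \frac{1386 + 20^{2} - 3080 + 198 \cdot 20 - \frac{1300}{3} \cdot 20}{2 \cdot 20 \left(-21 - 60 + \frac{140}{3} + \frac{20}{3} \cdot 20\right)} = -1138 - \frac{1}{2} \cdot \frac{1}{20} \frac{1}{-21 - 60 + \frac{140}{3} + \frac{400}{3}} \left(1386 + 400 - 3080 + 3960 - \frac{26000}{3}\right) = -1138 - \frac{1}{2} \cdot \frac{1}{20} \cdot \frac{1}{99} \left(- \frac{18002}{3}\right) = -1138 - - \frac{9001}{5940} = -1138 + \frac{9001}{5940} = - \frac{6750719}{5940}$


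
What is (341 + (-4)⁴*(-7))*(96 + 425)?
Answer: -755971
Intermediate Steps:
(341 + (-4)⁴*(-7))*(96 + 425) = (341 + 256*(-7))*521 = (341 - 1792)*521 = -1451*521 = -755971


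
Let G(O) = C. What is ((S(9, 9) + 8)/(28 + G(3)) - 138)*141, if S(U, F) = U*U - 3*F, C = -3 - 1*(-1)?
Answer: -248583/13 ≈ -19122.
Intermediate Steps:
C = -2 (C = -3 + 1 = -2)
G(O) = -2
S(U, F) = U**2 - 3*F
((S(9, 9) + 8)/(28 + G(3)) - 138)*141 = (((9**2 - 3*9) + 8)/(28 - 2) - 138)*141 = (((81 - 27) + 8)/26 - 138)*141 = ((54 + 8)*(1/26) - 138)*141 = (62*(1/26) - 138)*141 = (31/13 - 138)*141 = -1763/13*141 = -248583/13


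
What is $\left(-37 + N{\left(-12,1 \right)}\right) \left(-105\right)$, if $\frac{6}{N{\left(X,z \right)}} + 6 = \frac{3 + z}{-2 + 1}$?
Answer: $3948$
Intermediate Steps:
$N{\left(X,z \right)} = \frac{6}{-9 - z}$ ($N{\left(X,z \right)} = \frac{6}{-6 + \frac{3 + z}{-2 + 1}} = \frac{6}{-6 + \frac{3 + z}{-1}} = \frac{6}{-6 + \left(3 + z\right) \left(-1\right)} = \frac{6}{-6 - \left(3 + z\right)} = \frac{6}{-9 - z}$)
$\left(-37 + N{\left(-12,1 \right)}\right) \left(-105\right) = \left(-37 - \frac{6}{9 + 1}\right) \left(-105\right) = \left(-37 - \frac{6}{10}\right) \left(-105\right) = \left(-37 - \frac{3}{5}\right) \left(-105\right) = \left(- \frac{188}{5}\right) \left(-105\right) = 3948$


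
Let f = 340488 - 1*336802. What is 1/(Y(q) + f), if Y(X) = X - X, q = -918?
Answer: 1/3686 ≈ 0.00027130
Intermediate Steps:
f = 3686 (f = 340488 - 336802 = 3686)
Y(X) = 0
1/(Y(q) + f) = 1/(0 + 3686) = 1/3686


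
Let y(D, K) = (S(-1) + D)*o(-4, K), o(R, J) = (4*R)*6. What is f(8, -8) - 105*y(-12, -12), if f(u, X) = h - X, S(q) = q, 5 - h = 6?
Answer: -131033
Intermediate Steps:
o(R, J) = 24*R
h = -1 (h = 5 - 1*6 = 5 - 6 = -1)
y(D, K) = 96 - 96*D (y(D, K) = (-1 + D)*(24*(-4)) = (-1 + D)*(-96) = 96 - 96*D)
f(u, X) = -1 - X
f(8, -8) - 105*y(-12, -12) = (-1 - 1*(-8)) - 105*(96 - 96*(-12)) = (-1 + 8) - 105*(96 + 1152) = 7 - 105*1248 = 7 - 131040 = -131033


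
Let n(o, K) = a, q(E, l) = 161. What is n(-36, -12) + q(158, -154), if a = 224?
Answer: 385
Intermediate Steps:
n(o, K) = 224
n(-36, -12) + q(158, -154) = 224 + 161 = 385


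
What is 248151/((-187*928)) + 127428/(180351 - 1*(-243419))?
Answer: -41522801931/36769675360 ≈ -1.1293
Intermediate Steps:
248151/((-187*928)) + 127428/(180351 - 1*(-243419)) = 248151/(-173536) + 127428/(180351 + 243419) = 248151*(-1/173536) + 127428/423770 = -248151/173536 + 127428*(1/423770) = -248151/173536 + 63714/211885 = -41522801931/36769675360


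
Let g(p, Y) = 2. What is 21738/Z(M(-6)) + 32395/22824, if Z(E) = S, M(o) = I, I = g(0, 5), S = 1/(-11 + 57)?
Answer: 22822845547/22824 ≈ 9.9995e+5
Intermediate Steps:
S = 1/46 ≈ 0.021739
I = 2
M(o) = 2
Z(E) = 1/46
21738/Z(M(-6)) + 32395/22824 = 21738/(1/46) + 32395/22824 = 21738*46 + 32395*(1/22824) = 999948 + 32395/22824 = 22822845547/22824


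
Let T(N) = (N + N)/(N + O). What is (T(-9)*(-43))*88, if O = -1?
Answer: -34056/5 ≈ -6811.2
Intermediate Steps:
T(N) = 2*N/(-1 + N) (T(N) = (N + N)/(N - 1) = (2*N)/(-1 + N) = 2*N/(-1 + N))
(T(-9)*(-43))*88 = ((2*(-9)/(-1 - 9))*(-43))*88 = ((2*(-9)/(-10))*(-43))*88 = ((2*(-9)*(-⅒))*(-43))*88 = ((9/5)*(-43))*88 = -387/5*88 = -34056/5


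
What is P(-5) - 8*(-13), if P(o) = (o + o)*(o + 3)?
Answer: 124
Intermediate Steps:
P(o) = 2*o*(3 + o) (P(o) = (2*o)*(3 + o) = 2*o*(3 + o))
P(-5) - 8*(-13) = 2*(-5)*(3 - 5) - 8*(-13) = 2*(-5)*(-2) + 104 = 20 + 104 = 124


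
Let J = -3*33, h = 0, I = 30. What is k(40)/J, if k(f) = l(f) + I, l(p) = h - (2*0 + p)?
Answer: 10/99 ≈ 0.10101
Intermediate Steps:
l(p) = -p (l(p) = 0 - (2*0 + p) = 0 - (0 + p) = 0 - p = -p)
k(f) = 30 - f (k(f) = -f + 30 = 30 - f)
J = -99
k(40)/J = (30 - 1*40)/(-99) = (30 - 40)*(-1/99) = -10*(-1/99) = 10/99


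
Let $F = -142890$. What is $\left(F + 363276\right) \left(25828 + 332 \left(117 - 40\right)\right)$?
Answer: $11326077312$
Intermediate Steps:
$\left(F + 363276\right) \left(25828 + 332 \left(117 - 40\right)\right) = \left(-142890 + 363276\right) \left(25828 + 332 \left(117 - 40\right)\right) = 220386 \left(25828 + 332 \cdot 77\right) = 220386 \left(25828 + 25564\right) = 220386 \cdot 51392 = 11326077312$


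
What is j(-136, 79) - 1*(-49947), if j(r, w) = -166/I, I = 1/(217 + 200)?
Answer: -19275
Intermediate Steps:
I = 1/417 ≈ 0.0023981
j(r, w) = -69222 (j(r, w) = -166/1/417 = -166*417 = -69222)
j(-136, 79) - 1*(-49947) = -69222 - 1*(-49947) = -69222 + 49947 = -19275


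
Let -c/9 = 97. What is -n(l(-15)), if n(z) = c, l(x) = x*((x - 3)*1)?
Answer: 873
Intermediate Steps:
c = -873 (c = -9*97 = -873)
l(x) = x*(-3 + x) (l(x) = x*((-3 + x)*1) = x*(-3 + x))
n(z) = -873
-n(l(-15)) = -1*(-873) = 873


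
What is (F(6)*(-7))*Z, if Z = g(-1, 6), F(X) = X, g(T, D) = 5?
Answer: -210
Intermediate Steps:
Z = 5
(F(6)*(-7))*Z = (6*(-7))*5 = -42*5 = -210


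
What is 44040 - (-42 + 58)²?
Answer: 43784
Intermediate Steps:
44040 - (-42 + 58)² = 44040 - 1*16² = 44040 - 1*256 = 44040 - 256 = 43784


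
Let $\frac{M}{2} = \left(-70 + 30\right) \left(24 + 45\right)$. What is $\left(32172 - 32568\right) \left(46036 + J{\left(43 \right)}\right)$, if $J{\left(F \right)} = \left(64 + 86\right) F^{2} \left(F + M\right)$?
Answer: $601523965944$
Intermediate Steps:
$M = -5520$ ($M = 2 \left(-70 + 30\right) \left(24 + 45\right) = 2 \left(\left(-40\right) 69\right) = 2 \left(-2760\right) = -5520$)
$J{\left(F \right)} = 150 F^{2} \left(-5520 + F\right)$ ($J{\left(F \right)} = \left(64 + 86\right) F^{2} \left(F - 5520\right) = 150 F^{2} \left(-5520 + F\right)$)
$\left(32172 - 32568\right) \left(46036 + J{\left(43 \right)}\right) = \left(32172 - 32568\right) \left(46036 + 150 \cdot 43^{2} \left(-5520 + 43\right)\right) = - 396 \left(46036 + 150 \cdot 1849 \left(-5477\right)\right) = - 396 \left(46036 - 1519045950\right) = \left(-396\right) \left(-1518999914\right) = 601523965944$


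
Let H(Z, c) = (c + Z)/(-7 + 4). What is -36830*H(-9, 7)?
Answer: -73660/3 ≈ -24553.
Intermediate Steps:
H(Z, c) = -Z/3 - c/3 (H(Z, c) = (Z + c)/(-3) = (Z + c)*(-⅓) = -Z/3 - c/3)
-36830*H(-9, 7) = -36830*(-⅓*(-9) - ⅓*7) = -36830*(3 - 7/3) = -36830*⅔ = -73660/3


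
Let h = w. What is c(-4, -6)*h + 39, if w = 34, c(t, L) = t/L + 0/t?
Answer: 185/3 ≈ 61.667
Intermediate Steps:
c(t, L) = t/L (c(t, L) = t/L + 0 = t/L)
h = 34
c(-4, -6)*h + 39 = -4/(-6)*34 + 39 = -4*(-⅙)*34 + 39 = (⅔)*34 + 39 = 68/3 + 39 = 185/3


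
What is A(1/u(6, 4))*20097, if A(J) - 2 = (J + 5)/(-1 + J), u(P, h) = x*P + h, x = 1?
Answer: -73689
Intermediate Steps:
u(P, h) = P + h (u(P, h) = 1*P + h = P + h)
A(J) = 2 + (5 + J)/(-1 + J) (A(J) = 2 + (J + 5)/(-1 + J) = 2 + (5 + J)/(-1 + J))
A(1/u(6, 4))*20097 = (3*(1 + 1/(6 + 4))/(-1 + 1/(6 + 4)))*20097 = (3*(1 + 1/10)/(-1 + 1/10))*20097 = (3*(1 + ⅒)/(-1 + ⅒))*20097 = (3*(11/10)/(-9/10))*20097 = (3*(-10/9)*(11/10))*20097 = -11/3*20097 = -73689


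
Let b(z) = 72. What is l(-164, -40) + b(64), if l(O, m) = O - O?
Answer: 72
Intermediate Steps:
l(O, m) = 0
l(-164, -40) + b(64) = 0 + 72 = 72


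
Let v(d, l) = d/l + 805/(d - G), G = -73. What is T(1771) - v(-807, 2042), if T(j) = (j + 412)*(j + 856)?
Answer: 2148848154924/374707 ≈ 5.7347e+6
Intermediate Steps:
T(j) = (412 + j)*(856 + j)
v(d, l) = 805/(73 + d) + d/l (v(d, l) = d/l + 805/(d - 1*(-73)) = d/l + 805/(d + 73) = d/l + 805/(73 + d) = 805/(73 + d) + d/l)
T(1771) - v(-807, 2042) = (352672 + 1771² + 1268*1771) - ((-807)² + 73*(-807) + 805*2042)/(2042*(73 - 807)) = (352672 + 3136441 + 2245628) - (651249 - 58911 + 1643810)/(2042*(-734)) = 5734741 - (-1)*2236148/(2042*734) = 5734741 - 1*(-559037/374707) = 5734741 + 559037/374707 = 2148848154924/374707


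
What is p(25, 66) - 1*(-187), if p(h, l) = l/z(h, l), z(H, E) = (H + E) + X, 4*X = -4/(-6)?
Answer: 102685/547 ≈ 187.72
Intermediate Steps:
X = ⅙ (X = (-4/(-6))/4 = (-4*(-⅙))/4 = (¼)*(⅔) = ⅙ ≈ 0.16667)
z(H, E) = ⅙ + E + H (z(H, E) = (H + E) + ⅙ = (E + H) + ⅙ = ⅙ + E + H)
p(h, l) = l/(⅙ + h + l) (p(h, l) = l/(⅙ + l + h) = l/(⅙ + h + l))
p(25, 66) - 1*(-187) = 6*66/(1 + 6*25 + 6*66) - 1*(-187) = 6*66/(1 + 150 + 396) + 187 = 6*66/547 + 187 = 6*66*(1/547) + 187 = 396/547 + 187 = 102685/547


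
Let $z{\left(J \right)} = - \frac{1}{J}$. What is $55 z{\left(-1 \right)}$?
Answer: $55$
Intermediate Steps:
$55 z{\left(-1 \right)} = 55 \left(- \frac{1}{-1}\right) = 55 \left(\left(-1\right) \left(-1\right)\right) = 55 \cdot 1 = 55$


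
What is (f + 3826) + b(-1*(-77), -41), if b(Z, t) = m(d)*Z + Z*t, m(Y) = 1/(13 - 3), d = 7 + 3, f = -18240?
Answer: -175633/10 ≈ -17563.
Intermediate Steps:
d = 10
m(Y) = ⅒ (m(Y) = 1/10 = ⅒)
b(Z, t) = Z/10 + Z*t
(f + 3826) + b(-1*(-77), -41) = (-18240 + 3826) + (-1*(-77))*(⅒ - 41) = -14414 + 77*(-409/10) = -14414 - 31493/10 = -175633/10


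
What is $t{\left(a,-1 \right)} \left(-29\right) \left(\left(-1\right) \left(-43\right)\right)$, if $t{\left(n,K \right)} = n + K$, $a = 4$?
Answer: $-3741$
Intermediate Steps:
$t{\left(n,K \right)} = K + n$
$t{\left(a,-1 \right)} \left(-29\right) \left(\left(-1\right) \left(-43\right)\right) = \left(-1 + 4\right) \left(-29\right) \left(\left(-1\right) \left(-43\right)\right) = 3 \left(-29\right) 43 = \left(-87\right) 43 = -3741$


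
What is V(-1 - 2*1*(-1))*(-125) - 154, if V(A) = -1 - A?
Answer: 96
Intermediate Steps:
V(-1 - 2*1*(-1))*(-125) - 154 = (-1 - (-1 - 2*1*(-1)))*(-125) - 154 = (-1 - (-1 - 2*(-1)))*(-125) - 154 = (-1 - (-1 + 2))*(-125) - 154 = (-1 - 1*1)*(-125) - 154 = (-1 - 1)*(-125) - 154 = -2*(-125) - 154 = 250 - 154 = 96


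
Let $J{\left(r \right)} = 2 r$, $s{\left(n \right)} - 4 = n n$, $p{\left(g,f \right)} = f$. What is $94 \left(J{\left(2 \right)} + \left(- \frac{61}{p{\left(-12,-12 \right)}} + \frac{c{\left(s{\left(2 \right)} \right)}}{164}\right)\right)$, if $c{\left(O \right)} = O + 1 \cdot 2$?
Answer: $\frac{211453}{246} \approx 859.57$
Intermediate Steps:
$s{\left(n \right)} = 4 + n^{2}$ ($s{\left(n \right)} = 4 + n n = 4 + n^{2}$)
$c{\left(O \right)} = 2 + O$ ($c{\left(O \right)} = O + 2 = 2 + O$)
$94 \left(J{\left(2 \right)} + \left(- \frac{61}{p{\left(-12,-12 \right)}} + \frac{c{\left(s{\left(2 \right)} \right)}}{164}\right)\right) = 94 \left(2 \cdot 2 + \left(- \frac{61}{-12} + \frac{2 + \left(4 + 2^{2}\right)}{164}\right)\right) = 94 \left(4 + \left(\left(-61\right) \left(- \frac{1}{12}\right) + \left(2 + \left(4 + 4\right)\right) \frac{1}{164}\right)\right) = 94 \left(4 + \left(\frac{61}{12} + \left(2 + 8\right) \frac{1}{164}\right)\right) = 94 \left(4 + \left(\frac{61}{12} + 10 \cdot \frac{1}{164}\right)\right) = 94 \left(4 + \left(\frac{61}{12} + \frac{5}{82}\right)\right) = 94 \left(4 + \frac{2531}{492}\right) = 94 \cdot \frac{4499}{492} = \frac{211453}{246}$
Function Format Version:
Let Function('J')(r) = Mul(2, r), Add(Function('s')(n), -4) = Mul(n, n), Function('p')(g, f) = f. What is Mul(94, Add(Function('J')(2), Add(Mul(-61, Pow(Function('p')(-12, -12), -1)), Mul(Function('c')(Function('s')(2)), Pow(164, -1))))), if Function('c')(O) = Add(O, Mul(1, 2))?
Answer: Rational(211453, 246) ≈ 859.57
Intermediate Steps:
Function('s')(n) = Add(4, Pow(n, 2)) (Function('s')(n) = Add(4, Mul(n, n)) = Add(4, Pow(n, 2)))
Function('c')(O) = Add(2, O) (Function('c')(O) = Add(O, 2) = Add(2, O))
Mul(94, Add(Function('J')(2), Add(Mul(-61, Pow(Function('p')(-12, -12), -1)), Mul(Function('c')(Function('s')(2)), Pow(164, -1))))) = Mul(94, Add(Mul(2, 2), Add(Mul(-61, Pow(-12, -1)), Mul(Add(2, Add(4, Pow(2, 2))), Pow(164, -1))))) = Mul(94, Add(4, Add(Mul(-61, Rational(-1, 12)), Mul(Add(2, Add(4, 4)), Rational(1, 164))))) = Mul(94, Add(4, Add(Rational(61, 12), Mul(Add(2, 8), Rational(1, 164))))) = Mul(94, Add(4, Add(Rational(61, 12), Mul(10, Rational(1, 164))))) = Mul(94, Add(4, Add(Rational(61, 12), Rational(5, 82)))) = Mul(94, Add(4, Rational(2531, 492))) = Mul(94, Rational(4499, 492)) = Rational(211453, 246)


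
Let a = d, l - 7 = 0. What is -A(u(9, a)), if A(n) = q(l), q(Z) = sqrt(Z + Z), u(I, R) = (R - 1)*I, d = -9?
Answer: -sqrt(14) ≈ -3.7417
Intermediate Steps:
l = 7 (l = 7 + 0 = 7)
a = -9
u(I, R) = I*(-1 + R) (u(I, R) = (-1 + R)*I = I*(-1 + R))
q(Z) = sqrt(2)*sqrt(Z) (q(Z) = sqrt(2*Z) = sqrt(2)*sqrt(Z))
A(n) = sqrt(14) (A(n) = sqrt(2)*sqrt(7) = sqrt(14))
-A(u(9, a)) = -sqrt(14)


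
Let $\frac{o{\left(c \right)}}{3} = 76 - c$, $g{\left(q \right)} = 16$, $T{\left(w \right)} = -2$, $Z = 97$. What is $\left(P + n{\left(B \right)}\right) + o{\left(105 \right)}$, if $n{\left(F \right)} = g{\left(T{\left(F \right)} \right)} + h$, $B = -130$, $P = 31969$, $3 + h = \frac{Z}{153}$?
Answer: $\frac{4880032}{153} \approx 31896.0$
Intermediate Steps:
$o{\left(c \right)} = 228 - 3 c$ ($o{\left(c \right)} = 3 \left(76 - c\right) = 228 - 3 c$)
$h = - \frac{362}{153}$ ($h = -3 + \frac{97}{153} = - \frac{362}{153} \approx -2.366$)
$n{\left(F \right)} = \frac{2086}{153}$ ($n{\left(F \right)} = 16 - \frac{362}{153} = \frac{2086}{153}$)
$\left(P + n{\left(B \right)}\right) + o{\left(105 \right)} = \left(31969 + \frac{2086}{153}\right) + \left(228 - 315\right) = \frac{4893343}{153} + \left(228 - 315\right) = \frac{4893343}{153} - 87 = \frac{4880032}{153}$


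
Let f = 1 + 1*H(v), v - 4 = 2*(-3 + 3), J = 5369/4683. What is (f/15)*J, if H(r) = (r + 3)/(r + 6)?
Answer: 13039/100350 ≈ 0.12994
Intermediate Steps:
J = 767/669 (J = 5369*(1/4683) = 767/669 ≈ 1.1465)
v = 4 (v = 4 + 2*(-3 + 3) = 4 + 2*0 = 4 + 0 = 4)
H(r) = (3 + r)/(6 + r)
f = 17/10 (f = 1 + 1*((3 + 4)/(6 + 4)) = 1 + 1*(7/10) = 1 + 7/10 = 17/10 ≈ 1.7000)
(f/15)*J = ((17/10)/15)*(767/669) = ((17/10)*(1/15))*(767/669) = (17/150)*(767/669) = 13039/100350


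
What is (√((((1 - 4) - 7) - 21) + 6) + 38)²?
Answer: 1419 + 380*I ≈ 1419.0 + 380.0*I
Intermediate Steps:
(√((((1 - 4) - 7) - 21) + 6) + 38)² = (√(((-3 - 7) - 21) + 6) + 38)² = (√((-10 - 21) + 6) + 38)² = (√(-31 + 6) + 38)² = (√(-25) + 38)² = (5*I + 38)² = (38 + 5*I)²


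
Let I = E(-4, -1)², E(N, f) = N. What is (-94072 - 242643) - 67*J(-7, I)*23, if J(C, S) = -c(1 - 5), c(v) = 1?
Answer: -335174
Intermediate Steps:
I = 16 (I = (-4)² = 16)
J(C, S) = -1 (J(C, S) = -1*1 = -1)
(-94072 - 242643) - 67*J(-7, I)*23 = (-94072 - 242643) - 67*(-1)*23 = -336715 + 67*23 = -336715 + 1541 = -335174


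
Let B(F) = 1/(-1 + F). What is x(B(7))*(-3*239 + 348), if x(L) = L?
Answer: -123/2 ≈ -61.500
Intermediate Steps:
x(B(7))*(-3*239 + 348) = (-3*239 + 348)/(-1 + 7) = (-717 + 348)/6 = (1/6)*(-369) = -123/2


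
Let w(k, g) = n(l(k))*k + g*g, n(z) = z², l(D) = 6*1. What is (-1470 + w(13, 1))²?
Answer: 1002001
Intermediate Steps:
l(D) = 6
w(k, g) = g² + 36*k (w(k, g) = 6²*k + g*g = 36*k + g² = g² + 36*k)
(-1470 + w(13, 1))² = (-1470 + (1² + 36*13))² = (-1470 + (1 + 468))² = (-1470 + 469)² = (-1001)² = 1002001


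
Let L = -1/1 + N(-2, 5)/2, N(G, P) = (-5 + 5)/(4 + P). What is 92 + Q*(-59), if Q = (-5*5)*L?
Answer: -1383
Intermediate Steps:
N(G, P) = 0 (N(G, P) = 0/(4 + P) = 0)
L = -1 (L = -1/1 + 0/2 = -1*1 + 0*(1/2) = -1 + 0 = -1)
Q = 25 (Q = -5*5*(-1) = -25*(-1) = 25)
92 + Q*(-59) = 92 + 25*(-59) = 92 - 1475 = -1383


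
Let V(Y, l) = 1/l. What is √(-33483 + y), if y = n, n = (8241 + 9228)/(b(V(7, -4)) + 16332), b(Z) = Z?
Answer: I*√142888052844255/65327 ≈ 182.98*I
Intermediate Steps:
n = 69876/65327 (n = (8241 + 9228)/(1/(-4) + 16332) = 17469/(-¼ + 16332) = 17469/(65327/4) = 17469*(4/65327) = 69876/65327 ≈ 1.0696)
y = 69876/65327 ≈ 1.0696
√(-33483 + y) = √(-33483 + 69876/65327) = √(-2187274065/65327) = I*√142888052844255/65327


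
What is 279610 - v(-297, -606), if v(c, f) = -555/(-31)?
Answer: 8667355/31 ≈ 2.7959e+5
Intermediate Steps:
v(c, f) = 555/31 (v(c, f) = -555*(-1/31) = 555/31)
279610 - v(-297, -606) = 279610 - 1*555/31 = 279610 - 555/31 = 8667355/31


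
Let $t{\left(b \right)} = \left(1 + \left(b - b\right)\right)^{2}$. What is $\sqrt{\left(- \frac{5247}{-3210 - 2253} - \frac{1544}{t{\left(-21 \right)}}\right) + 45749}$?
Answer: $\frac{\sqrt{16287641926}}{607} \approx 210.25$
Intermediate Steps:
$t{\left(b \right)} = 1$ ($t{\left(b \right)} = \left(1 + 0\right)^{2} = 1^{2} = 1$)
$\sqrt{\left(- \frac{5247}{-3210 - 2253} - \frac{1544}{t{\left(-21 \right)}}\right) + 45749} = \sqrt{\left(- \frac{5247}{-3210 - 2253} - \frac{1544}{1}\right) + 45749} = \sqrt{\left(- \frac{5247}{-3210 - 2253} - 1544\right) + 45749} = \sqrt{\left(- \frac{5247}{-5463} - 1544\right) + 45749} = \sqrt{\left(\left(-5247\right) \left(- \frac{1}{5463}\right) - 1544\right) + 45749} = \sqrt{\left(\frac{583}{607} - 1544\right) + 45749} = \sqrt{- \frac{936625}{607} + 45749} = \sqrt{\frac{26833018}{607}} = \frac{\sqrt{16287641926}}{607}$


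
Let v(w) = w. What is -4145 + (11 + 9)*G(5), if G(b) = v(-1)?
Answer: -4165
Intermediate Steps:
G(b) = -1
-4145 + (11 + 9)*G(5) = -4145 + (11 + 9)*(-1) = -4145 + 20*(-1) = -4145 - 20 = -4165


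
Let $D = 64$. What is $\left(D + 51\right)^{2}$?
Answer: $13225$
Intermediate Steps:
$\left(D + 51\right)^{2} = \left(64 + 51\right)^{2} = 115^{2} = 13225$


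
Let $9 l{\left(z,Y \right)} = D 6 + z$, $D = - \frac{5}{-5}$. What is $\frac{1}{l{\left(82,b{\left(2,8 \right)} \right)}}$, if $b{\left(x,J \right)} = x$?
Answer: $\frac{9}{88} \approx 0.10227$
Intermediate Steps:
$D = 1$ ($D = \left(-5\right) \left(- \frac{1}{5}\right) = 1$)
$l{\left(z,Y \right)} = \frac{2}{3} + \frac{z}{9}$ ($l{\left(z,Y \right)} = \frac{1 \cdot 6 + z}{9} = \frac{6 + z}{9} = \frac{2}{3} + \frac{z}{9}$)
$\frac{1}{l{\left(82,b{\left(2,8 \right)} \right)}} = \frac{1}{\frac{2}{3} + \frac{1}{9} \cdot 82} = \frac{1}{\frac{2}{3} + \frac{82}{9}} = \frac{1}{\frac{88}{9}} = \frac{9}{88}$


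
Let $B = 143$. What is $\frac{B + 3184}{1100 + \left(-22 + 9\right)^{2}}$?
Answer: $\frac{1109}{423} \approx 2.6217$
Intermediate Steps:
$\frac{B + 3184}{1100 + \left(-22 + 9\right)^{2}} = \frac{143 + 3184}{1100 + \left(-22 + 9\right)^{2}} = \frac{3327}{1100 + \left(-13\right)^{2}} = \frac{3327}{1100 + 169} = \frac{3327}{1269} = 3327 \cdot \frac{1}{1269} = \frac{1109}{423}$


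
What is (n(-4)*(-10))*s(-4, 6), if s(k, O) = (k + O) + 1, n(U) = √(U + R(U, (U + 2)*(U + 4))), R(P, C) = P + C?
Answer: -60*I*√2 ≈ -84.853*I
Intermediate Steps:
R(P, C) = C + P
n(U) = √(2*U + (2 + U)*(4 + U)) (n(U) = √(U + ((U + 2)*(U + 4) + U)) = √(U + ((2 + U)*(4 + U) + U)) = √(U + (U + (2 + U)*(4 + U))) = √(2*U + (2 + U)*(4 + U)))
s(k, O) = 1 + O + k (s(k, O) = (O + k) + 1 = 1 + O + k)
(n(-4)*(-10))*s(-4, 6) = (√(8 + (-4)² + 8*(-4))*(-10))*(1 + 6 - 4) = (√(8 + 16 - 32)*(-10))*3 = (√(-8)*(-10))*3 = ((2*I*√2)*(-10))*3 = -20*I*√2*3 = -60*I*√2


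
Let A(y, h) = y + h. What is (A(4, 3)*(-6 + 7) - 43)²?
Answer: 1296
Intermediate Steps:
A(y, h) = h + y
(A(4, 3)*(-6 + 7) - 43)² = ((3 + 4)*(-6 + 7) - 43)² = (7*1 - 43)² = (7 - 43)² = (-36)² = 1296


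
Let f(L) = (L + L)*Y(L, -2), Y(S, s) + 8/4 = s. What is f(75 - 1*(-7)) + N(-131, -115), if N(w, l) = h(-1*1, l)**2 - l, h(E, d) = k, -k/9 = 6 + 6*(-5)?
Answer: 46115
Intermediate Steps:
Y(S, s) = -2 + s
k = 216 (k = -9*(6 + 6*(-5)) = -9*(6 - 30) = -9*(-24) = 216)
h(E, d) = 216
f(L) = -8*L (f(L) = (L + L)*(-2 - 2) = (2*L)*(-4) = -8*L)
N(w, l) = 46656 - l (N(w, l) = 216**2 - l = 46656 - l)
f(75 - 1*(-7)) + N(-131, -115) = -8*(75 - 1*(-7)) + (46656 - 1*(-115)) = -8*(75 + 7) + (46656 + 115) = -8*82 + 46771 = -656 + 46771 = 46115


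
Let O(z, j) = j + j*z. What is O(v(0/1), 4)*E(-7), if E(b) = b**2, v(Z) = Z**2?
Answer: 196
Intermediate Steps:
O(v(0/1), 4)*E(-7) = (4*(1 + (0/1)**2))*(-7)**2 = (4*(1 + (0*1)**2))*49 = (4*(1 + 0**2))*49 = (4*(1 + 0))*49 = (4*1)*49 = 4*49 = 196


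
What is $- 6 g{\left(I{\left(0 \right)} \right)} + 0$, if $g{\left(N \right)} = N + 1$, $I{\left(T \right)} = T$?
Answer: $-6$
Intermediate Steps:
$g{\left(N \right)} = 1 + N$
$- 6 g{\left(I{\left(0 \right)} \right)} + 0 = - 6 \left(1 + 0\right) + 0 = \left(-6\right) 1 + 0 = -6 + 0 = -6$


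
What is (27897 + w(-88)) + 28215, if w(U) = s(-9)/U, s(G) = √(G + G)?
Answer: 56112 - 3*I*√2/88 ≈ 56112.0 - 0.048212*I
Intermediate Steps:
s(G) = √2*√G (s(G) = √(2*G) = √2*√G)
w(U) = 3*I*√2/U (w(U) = (√2*√(-9))/U = (√2*(3*I))/U = (3*I*√2)/U = 3*I*√2/U)
(27897 + w(-88)) + 28215 = (27897 + 3*I*√2/(-88)) + 28215 = (27897 + 3*I*√2*(-1/88)) + 28215 = (27897 - 3*I*√2/88) + 28215 = 56112 - 3*I*√2/88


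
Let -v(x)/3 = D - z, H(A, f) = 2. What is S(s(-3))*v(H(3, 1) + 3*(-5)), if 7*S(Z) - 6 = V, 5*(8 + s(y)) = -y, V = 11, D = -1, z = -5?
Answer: -204/7 ≈ -29.143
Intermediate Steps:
v(x) = -12 (v(x) = -3*(-1 - 1*(-5)) = -3*(-1 + 5) = -3*4 = -12)
s(y) = -8 - y/5 (s(y) = -8 + (-y)/5 = -8 - y/5)
S(Z) = 17/7 (S(Z) = 6/7 + (1/7)*11 = 6/7 + 11/7 = 17/7)
S(s(-3))*v(H(3, 1) + 3*(-5)) = (17/7)*(-12) = -204/7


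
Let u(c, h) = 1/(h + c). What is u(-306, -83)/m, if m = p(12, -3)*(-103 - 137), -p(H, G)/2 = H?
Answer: -1/2240640 ≈ -4.4630e-7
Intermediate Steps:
p(H, G) = -2*H
u(c, h) = 1/(c + h)
m = 5760 (m = (-2*12)*(-103 - 137) = -24*(-240) = 5760)
u(-306, -83)/m = 1/(-306 - 83*5760) = (1/5760)/(-389) = -1/389*1/5760 = -1/2240640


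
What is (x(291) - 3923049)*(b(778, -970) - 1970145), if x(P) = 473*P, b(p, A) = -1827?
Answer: 7464714640632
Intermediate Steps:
(x(291) - 3923049)*(b(778, -970) - 1970145) = (473*291 - 3923049)*(-1827 - 1970145) = (137643 - 3923049)*(-1971972) = -3785406*(-1971972) = 7464714640632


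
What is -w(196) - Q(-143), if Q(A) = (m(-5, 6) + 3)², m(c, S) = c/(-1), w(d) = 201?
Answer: -265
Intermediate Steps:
m(c, S) = -c (m(c, S) = c*(-1) = -c)
Q(A) = 64 (Q(A) = (-1*(-5) + 3)² = (5 + 3)² = 8² = 64)
-w(196) - Q(-143) = -1*201 - 1*64 = -201 - 64 = -265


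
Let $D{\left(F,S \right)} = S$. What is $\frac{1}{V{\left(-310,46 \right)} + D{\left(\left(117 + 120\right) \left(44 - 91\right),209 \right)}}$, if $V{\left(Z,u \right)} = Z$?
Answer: $- \frac{1}{101} \approx -0.009901$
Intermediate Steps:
$\frac{1}{V{\left(-310,46 \right)} + D{\left(\left(117 + 120\right) \left(44 - 91\right),209 \right)}} = \frac{1}{-310 + 209} = \frac{1}{-101} = - \frac{1}{101}$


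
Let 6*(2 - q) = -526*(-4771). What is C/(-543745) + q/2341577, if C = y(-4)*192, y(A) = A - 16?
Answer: -131059663075/763932471519 ≈ -0.17156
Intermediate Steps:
y(A) = -16 + A
C = -3840 (C = (-16 - 4)*192 = -20*192 = -3840)
q = -1254767/3 (q = 2 - (-263)*(-4771)/3 = 2 - ⅙*2509546 = 2 - 1254773/3 = -1254767/3 ≈ -4.1826e+5)
C/(-543745) + q/2341577 = -3840/(-543745) - 1254767/3/2341577 = -3840*(-1/543745) - 1254767/3*1/2341577 = 768/108749 - 1254767/7024731 = -131059663075/763932471519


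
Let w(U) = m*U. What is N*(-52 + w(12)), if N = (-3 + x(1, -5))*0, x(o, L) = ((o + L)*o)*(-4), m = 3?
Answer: 0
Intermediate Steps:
x(o, L) = -4*o*(L + o) (x(o, L) = ((L + o)*o)*(-4) = (o*(L + o))*(-4) = -4*o*(L + o))
w(U) = 3*U
N = 0 (N = (-3 - 4*1*(-5 + 1))*0 = (-3 - 4*1*(-4))*0 = (-3 + 16)*0 = 13*0 = 0)
N*(-52 + w(12)) = 0*(-52 + 3*12) = 0*(-52 + 36) = 0*(-16) = 0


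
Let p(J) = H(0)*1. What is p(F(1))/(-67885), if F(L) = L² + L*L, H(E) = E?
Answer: 0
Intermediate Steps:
F(L) = 2*L² (F(L) = L² + L² = 2*L²)
p(J) = 0 (p(J) = 0*1 = 0)
p(F(1))/(-67885) = 0/(-67885) = 0*(-1/67885) = 0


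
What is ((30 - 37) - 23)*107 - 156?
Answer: -3366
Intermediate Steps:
((30 - 37) - 23)*107 - 156 = (-7 - 23)*107 - 156 = -30*107 - 156 = -3210 - 156 = -3366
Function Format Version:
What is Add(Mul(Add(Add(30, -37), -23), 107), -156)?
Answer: -3366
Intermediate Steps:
Add(Mul(Add(Add(30, -37), -23), 107), -156) = Add(Mul(Add(-7, -23), 107), -156) = Add(Mul(-30, 107), -156) = Add(-3210, -156) = -3366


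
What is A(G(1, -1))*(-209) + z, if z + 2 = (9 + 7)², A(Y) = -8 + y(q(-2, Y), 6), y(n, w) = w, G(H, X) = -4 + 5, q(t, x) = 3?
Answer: 672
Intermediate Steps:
G(H, X) = 1
A(Y) = -2 (A(Y) = -8 + 6 = -2)
z = 254 (z = -2 + (9 + 7)² = -2 + 16² = -2 + 256 = 254)
A(G(1, -1))*(-209) + z = -2*(-209) + 254 = 418 + 254 = 672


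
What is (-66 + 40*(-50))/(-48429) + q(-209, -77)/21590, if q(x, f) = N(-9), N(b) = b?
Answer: 44169079/1045582110 ≈ 0.042244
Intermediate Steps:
q(x, f) = -9
(-66 + 40*(-50))/(-48429) + q(-209, -77)/21590 = (-66 + 40*(-50))/(-48429) - 9/21590 = (-66 - 2000)*(-1/48429) - 9*1/21590 = -2066*(-1/48429) - 9/21590 = 2066/48429 - 9/21590 = 44169079/1045582110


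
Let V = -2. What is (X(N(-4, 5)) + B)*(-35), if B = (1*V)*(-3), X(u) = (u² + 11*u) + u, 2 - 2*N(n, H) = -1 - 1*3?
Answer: -1785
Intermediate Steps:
N(n, H) = 3 (N(n, H) = 1 - (-1 - 1*3)/2 = 1 - (-1 - 3)/2 = 1 - ½*(-4) = 1 + 2 = 3)
X(u) = u² + 12*u
B = 6 (B = (1*(-2))*(-3) = -2*(-3) = 6)
(X(N(-4, 5)) + B)*(-35) = (3*(12 + 3) + 6)*(-35) = (3*15 + 6)*(-35) = (45 + 6)*(-35) = 51*(-35) = -1785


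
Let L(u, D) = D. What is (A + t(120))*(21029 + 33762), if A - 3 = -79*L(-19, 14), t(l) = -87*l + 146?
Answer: -624453027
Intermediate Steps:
t(l) = 146 - 87*l
A = -1103 (A = 3 - 79*14 = 3 - 1106 = -1103)
(A + t(120))*(21029 + 33762) = (-1103 + (146 - 87*120))*(21029 + 33762) = (-1103 + (146 - 10440))*54791 = (-1103 - 10294)*54791 = -11397*54791 = -624453027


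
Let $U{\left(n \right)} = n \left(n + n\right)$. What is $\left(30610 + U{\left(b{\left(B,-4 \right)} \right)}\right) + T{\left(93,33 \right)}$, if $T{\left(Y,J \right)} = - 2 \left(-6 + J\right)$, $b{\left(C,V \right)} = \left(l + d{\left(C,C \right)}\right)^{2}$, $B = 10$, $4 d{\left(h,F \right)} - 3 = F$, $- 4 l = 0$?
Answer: $\frac{3939729}{128} \approx 30779.0$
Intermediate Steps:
$l = 0$ ($l = \left(- \frac{1}{4}\right) 0 = 0$)
$d{\left(h,F \right)} = \frac{3}{4} + \frac{F}{4}$
$b{\left(C,V \right)} = \left(\frac{3}{4} + \frac{C}{4}\right)^{2}$ ($b{\left(C,V \right)} = \left(0 + \left(\frac{3}{4} + \frac{C}{4}\right)\right)^{2} = \left(\frac{3}{4} + \frac{C}{4}\right)^{2}$)
$U{\left(n \right)} = 2 n^{2}$ ($U{\left(n \right)} = n 2 n = 2 n^{2}$)
$T{\left(Y,J \right)} = 12 - 2 J$
$\left(30610 + U{\left(b{\left(B,-4 \right)} \right)}\right) + T{\left(93,33 \right)} = \left(30610 + 2 \left(\frac{\left(3 + 10\right)^{2}}{16}\right)^{2}\right) + \left(12 - 66\right) = \left(30610 + 2 \left(\frac{13^{2}}{16}\right)^{2}\right) + \left(12 - 66\right) = \left(30610 + 2 \left(\frac{1}{16} \cdot 169\right)^{2}\right) - 54 = \left(30610 + 2 \left(\frac{169}{16}\right)^{2}\right) - 54 = \left(30610 + 2 \cdot \frac{28561}{256}\right) - 54 = \left(30610 + \frac{28561}{128}\right) - 54 = \frac{3946641}{128} - 54 = \frac{3939729}{128}$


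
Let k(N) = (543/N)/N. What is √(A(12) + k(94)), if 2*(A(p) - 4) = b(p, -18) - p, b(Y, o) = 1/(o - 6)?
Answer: 11*I*√5151/564 ≈ 1.3998*I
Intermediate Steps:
b(Y, o) = 1/(-6 + o)
k(N) = 543/N²
A(p) = 191/48 - p/2 (A(p) = 4 + (1/(-6 - 18) - p)/2 = 4 + (1/(-24) - p)/2 = 4 + (-1/24 - p)/2 = 4 + (-1/48 - p/2) = 191/48 - p/2)
√(A(12) + k(94)) = √((191/48 - ½*12) + 543/94²) = √((191/48 - 6) + 543*(1/8836)) = √(-97/48 + 543/8836) = √(-207757/106032) = 11*I*√5151/564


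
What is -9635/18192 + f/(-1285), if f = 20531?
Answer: -385880927/23376720 ≈ -16.507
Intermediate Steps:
-9635/18192 + f/(-1285) = -9635/18192 + 20531/(-1285) = -9635*1/18192 + 20531*(-1/1285) = -9635/18192 - 20531/1285 = -385880927/23376720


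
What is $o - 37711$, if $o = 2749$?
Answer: $-34962$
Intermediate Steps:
$o - 37711 = 2749 - 37711 = -34962$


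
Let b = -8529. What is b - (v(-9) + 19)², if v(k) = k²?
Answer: -18529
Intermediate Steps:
b - (v(-9) + 19)² = -8529 - ((-9)² + 19)² = -8529 - (81 + 19)² = -8529 - 1*100² = -8529 - 1*10000 = -8529 - 10000 = -18529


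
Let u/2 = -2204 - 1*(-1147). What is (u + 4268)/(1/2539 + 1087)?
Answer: 2734503/1379947 ≈ 1.9816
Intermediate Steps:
u = -2114 (u = 2*(-2204 - 1*(-1147)) = 2*(-2204 + 1147) = 2*(-1057) = -2114)
(u + 4268)/(1/2539 + 1087) = (-2114 + 4268)/(1/2539 + 1087) = 2154/(1/2539 + 1087) = 2154/(2759894/2539) = 2154*(2539/2759894) = 2734503/1379947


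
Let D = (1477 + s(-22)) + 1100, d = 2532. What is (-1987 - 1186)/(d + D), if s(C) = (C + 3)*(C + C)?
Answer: -3173/5945 ≈ -0.53373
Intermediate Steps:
s(C) = 2*C*(3 + C) (s(C) = (3 + C)*(2*C) = 2*C*(3 + C))
D = 3413 (D = (1477 + 2*(-22)*(3 - 22)) + 1100 = (1477 + 2*(-22)*(-19)) + 1100 = (1477 + 836) + 1100 = 2313 + 1100 = 3413)
(-1987 - 1186)/(d + D) = (-1987 - 1186)/(2532 + 3413) = -3173/5945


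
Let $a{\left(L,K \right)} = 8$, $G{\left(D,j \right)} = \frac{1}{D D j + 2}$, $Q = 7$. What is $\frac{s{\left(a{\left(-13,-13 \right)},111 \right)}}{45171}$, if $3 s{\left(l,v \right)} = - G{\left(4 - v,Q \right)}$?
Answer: $- \frac{1}{10860689385} \approx -9.2075 \cdot 10^{-11}$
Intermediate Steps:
$G{\left(D,j \right)} = \frac{1}{2 + j D^{2}}$ ($G{\left(D,j \right)} = \frac{1}{D^{2} j + 2} = \frac{1}{j D^{2} + 2} = \frac{1}{2 + j D^{2}}$)
$s{\left(l,v \right)} = - \frac{1}{3 \left(2 + 7 \left(4 - v\right)^{2}\right)}$ ($s{\left(l,v \right)} = \frac{\left(-1\right) \frac{1}{2 + 7 \left(4 - v\right)^{2}}}{3} = - \frac{1}{3 \left(2 + 7 \left(4 - v\right)^{2}\right)}$)
$\frac{s{\left(a{\left(-13,-13 \right)},111 \right)}}{45171} = \frac{\left(-1\right) \frac{1}{6 + 21 \left(-4 + 111\right)^{2}}}{45171} = - \frac{1}{6 + 21 \cdot 107^{2}} \cdot \frac{1}{45171} = - \frac{1}{6 + 21 \cdot 11449} \cdot \frac{1}{45171} = - \frac{1}{6 + 240429} \cdot \frac{1}{45171} = - \frac{1}{240435} \cdot \frac{1}{45171} = \left(-1\right) \frac{1}{240435} \cdot \frac{1}{45171} = \left(- \frac{1}{240435}\right) \frac{1}{45171} = - \frac{1}{10860689385}$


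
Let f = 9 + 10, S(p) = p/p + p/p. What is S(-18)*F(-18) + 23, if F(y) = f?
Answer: 61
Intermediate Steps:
S(p) = 2 (S(p) = 1 + 1 = 2)
f = 19
F(y) = 19
S(-18)*F(-18) + 23 = 2*19 + 23 = 38 + 23 = 61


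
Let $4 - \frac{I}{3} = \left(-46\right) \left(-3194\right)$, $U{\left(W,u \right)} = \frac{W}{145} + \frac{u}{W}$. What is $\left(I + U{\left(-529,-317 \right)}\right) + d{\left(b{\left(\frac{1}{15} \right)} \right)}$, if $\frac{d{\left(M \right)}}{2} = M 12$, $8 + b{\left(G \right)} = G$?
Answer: $- \frac{33823334308}{76705} \approx -4.4095 \cdot 10^{5}$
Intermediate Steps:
$U{\left(W,u \right)} = \frac{W}{145} + \frac{u}{W}$ ($U{\left(W,u \right)} = W \frac{1}{145} + \frac{u}{W} = \frac{W}{145} + \frac{u}{W}$)
$b{\left(G \right)} = -8 + G$
$d{\left(M \right)} = 24 M$ ($d{\left(M \right)} = 2 M 12 = 2 \cdot 12 M = 24 M$)
$I = -440760$ ($I = 12 - 3 \left(\left(-46\right) \left(-3194\right)\right) = 12 - 440772 = -440760$)
$\left(I + U{\left(-529,-317 \right)}\right) + d{\left(b{\left(\frac{1}{15} \right)} \right)} = \left(-440760 + \left(\frac{1}{145} \left(-529\right) - \frac{317}{-529}\right)\right) + 24 \left(-8 + \frac{1}{15}\right) = \left(-440760 - \frac{233876}{76705}\right) + 24 \left(-8 + \frac{1}{15}\right) = \left(-440760 + \left(- \frac{529}{145} + \frac{317}{529}\right)\right) + 24 \left(- \frac{119}{15}\right) = \left(-440760 - \frac{233876}{76705}\right) - \frac{952}{5} = - \frac{33808729676}{76705} - \frac{952}{5} = - \frac{33823334308}{76705}$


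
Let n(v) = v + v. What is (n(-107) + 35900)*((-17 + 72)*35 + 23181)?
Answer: 895932716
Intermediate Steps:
n(v) = 2*v
(n(-107) + 35900)*((-17 + 72)*35 + 23181) = (2*(-107) + 35900)*((-17 + 72)*35 + 23181) = (-214 + 35900)*(55*35 + 23181) = 35686*(1925 + 23181) = 35686*25106 = 895932716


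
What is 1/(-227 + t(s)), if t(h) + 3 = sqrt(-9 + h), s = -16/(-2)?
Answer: -230/52901 - I/52901 ≈ -0.0043477 - 1.8903e-5*I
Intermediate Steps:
s = 8 (s = -16*(-1/2) = 8)
t(h) = -3 + sqrt(-9 + h)
1/(-227 + t(s)) = 1/(-227 + (-3 + sqrt(-9 + 8))) = 1/(-227 + (-3 + sqrt(-1))) = 1/(-227 + (-3 + I)) = 1/(-230 + I) = (-230 - I)/52901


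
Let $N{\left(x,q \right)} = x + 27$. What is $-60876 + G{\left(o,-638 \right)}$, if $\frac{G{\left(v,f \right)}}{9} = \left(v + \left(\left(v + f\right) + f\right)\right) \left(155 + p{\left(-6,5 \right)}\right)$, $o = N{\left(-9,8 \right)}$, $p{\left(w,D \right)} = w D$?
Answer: $-1455876$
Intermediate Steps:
$N{\left(x,q \right)} = 27 + x$
$p{\left(w,D \right)} = D w$
$o = 18$ ($o = 27 - 9 = 18$)
$G{\left(v,f \right)} = 2250 f + 2250 v$ ($G{\left(v,f \right)} = 9 \left(v + \left(\left(v + f\right) + f\right)\right) \left(155 + 5 \left(-6\right)\right) = 9 \left(v + \left(\left(f + v\right) + f\right)\right) \left(155 - 30\right) = 9 \left(v + \left(v + 2 f\right)\right) 125 = 9 \left(2 f + 2 v\right) 125 = 9 \left(250 f + 250 v\right) = 2250 f + 2250 v$)
$-60876 + G{\left(o,-638 \right)} = -60876 + \left(2250 \left(-638\right) + 2250 \cdot 18\right) = -60876 + \left(-1435500 + 40500\right) = -60876 - 1395000 = -1455876$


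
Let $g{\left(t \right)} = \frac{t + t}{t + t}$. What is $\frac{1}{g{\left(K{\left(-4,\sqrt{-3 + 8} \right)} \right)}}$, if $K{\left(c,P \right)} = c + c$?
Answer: $1$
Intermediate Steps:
$K{\left(c,P \right)} = 2 c$
$g{\left(t \right)} = 1$ ($g{\left(t \right)} = \frac{2 t}{2 t} = 2 t \frac{1}{2 t} = 1$)
$\frac{1}{g{\left(K{\left(-4,\sqrt{-3 + 8} \right)} \right)}} = 1^{-1} = 1$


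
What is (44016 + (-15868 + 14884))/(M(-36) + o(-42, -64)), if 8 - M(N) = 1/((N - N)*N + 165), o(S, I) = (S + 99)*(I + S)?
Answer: -7100280/995611 ≈ -7.1316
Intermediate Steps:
o(S, I) = (99 + S)*(I + S)
M(N) = 1319/165 (M(N) = 8 - 1/((N - N)*N + 165) = 8 - 1/(0*N + 165) = 8 - 1/(0 + 165) = 8 - 1/165 = 1319/165)
(44016 + (-15868 + 14884))/(M(-36) + o(-42, -64)) = (44016 + (-15868 + 14884))/(1319/165 + ((-42)² + 99*(-64) + 99*(-42) - 64*(-42))) = (44016 - 984)/(1319/165 + (1764 - 6336 - 4158 + 2688)) = 43032/(1319/165 - 6042) = 43032/(-995611/165) = 43032*(-165/995611) = -7100280/995611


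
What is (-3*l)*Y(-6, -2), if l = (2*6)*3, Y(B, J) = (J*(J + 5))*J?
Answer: -1296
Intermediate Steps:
Y(B, J) = J²*(5 + J) (Y(B, J) = (J*(5 + J))*J = J²*(5 + J))
l = 36 (l = 12*3 = 36)
(-3*l)*Y(-6, -2) = (-3*36)*((-2)²*(5 - 2)) = -432*3 = -108*12 = -1296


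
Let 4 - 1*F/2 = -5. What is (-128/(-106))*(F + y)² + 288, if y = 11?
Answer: 69088/53 ≈ 1303.5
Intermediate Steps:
F = 18 (F = 8 - 2*(-5) = 8 + 10 = 18)
(-128/(-106))*(F + y)² + 288 = (-128/(-106))*(18 + 11)² + 288 = -128*(-1/106)*29² + 288 = (64/53)*841 + 288 = 53824/53 + 288 = 69088/53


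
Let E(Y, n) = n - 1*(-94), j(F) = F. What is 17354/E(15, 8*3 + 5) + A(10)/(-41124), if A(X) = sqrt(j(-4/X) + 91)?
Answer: 17354/123 - sqrt(2265)/205620 ≈ 141.09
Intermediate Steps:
E(Y, n) = 94 + n (E(Y, n) = n + 94 = 94 + n)
A(X) = sqrt(91 - 4/X) (A(X) = sqrt(-4/X + 91) = sqrt(91 - 4/X))
17354/E(15, 8*3 + 5) + A(10)/(-41124) = 17354/(94 + (8*3 + 5)) + sqrt(91 - 4/10)/(-41124) = 17354/(94 + (24 + 5)) + sqrt(91 - 4*1/10)*(-1/41124) = 17354/(94 + 29) + sqrt(91 - 2/5)*(-1/41124) = 17354/123 + sqrt(453/5)*(-1/41124) = 17354*(1/123) + (sqrt(2265)/5)*(-1/41124) = 17354/123 - sqrt(2265)/205620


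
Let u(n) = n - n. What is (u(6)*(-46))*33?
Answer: 0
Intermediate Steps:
u(n) = 0
(u(6)*(-46))*33 = (0*(-46))*33 = 0*33 = 0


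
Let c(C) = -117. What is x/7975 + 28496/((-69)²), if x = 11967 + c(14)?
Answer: 11346938/1518759 ≈ 7.4712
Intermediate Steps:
x = 11850 (x = 11967 - 117 = 11850)
x/7975 + 28496/((-69)²) = 11850/7975 + 28496/((-69)²) = 11850*(1/7975) + 28496/4761 = 474/319 + 28496*(1/4761) = 474/319 + 28496/4761 = 11346938/1518759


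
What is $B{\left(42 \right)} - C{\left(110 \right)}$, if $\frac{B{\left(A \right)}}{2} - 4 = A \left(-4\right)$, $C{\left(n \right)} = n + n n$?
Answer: $-12538$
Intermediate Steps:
$C{\left(n \right)} = n + n^{2}$
$B{\left(A \right)} = 8 - 8 A$ ($B{\left(A \right)} = 8 + 2 A \left(-4\right) = 8 + 2 \left(- 4 A\right) = 8 - 8 A$)
$B{\left(42 \right)} - C{\left(110 \right)} = \left(8 - 336\right) - 110 \left(1 + 110\right) = \left(8 - 336\right) - 110 \cdot 111 = -328 - 12210 = -12538$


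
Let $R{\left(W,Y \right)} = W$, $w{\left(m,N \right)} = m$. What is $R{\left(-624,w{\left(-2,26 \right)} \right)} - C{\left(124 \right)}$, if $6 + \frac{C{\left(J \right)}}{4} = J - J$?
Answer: $-600$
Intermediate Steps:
$C{\left(J \right)} = -24$ ($C{\left(J \right)} = -24 + 4 \left(J - J\right) = -24 + 4 \cdot 0 = -24 + 0 = -24$)
$R{\left(-624,w{\left(-2,26 \right)} \right)} - C{\left(124 \right)} = -624 - -24 = -624 + 24 = -600$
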